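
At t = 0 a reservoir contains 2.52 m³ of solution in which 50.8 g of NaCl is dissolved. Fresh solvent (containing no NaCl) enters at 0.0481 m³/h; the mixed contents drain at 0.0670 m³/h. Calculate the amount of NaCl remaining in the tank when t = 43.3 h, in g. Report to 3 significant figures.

Let m(t) be the amount of NaCl. Volume: V(t) = V₀ + (Q_in − Q_out) t = 2.52 − 0.018900 t; V(43.3) = 1.7016 m³.
Species balance (pure solvent in): dm/dt = −Q_out · m/V(t).
dm/m = −Q_out dt/(V₀ − 0.018900 t); integrating gives ln(m/m₀) = −(Q_out/(Q_in−Q_out)) ln(V/V₀).
m = m₀ (V₀/V)^(Q_out/(Q_in−Q_out)) = 50.8 × (2.52/1.7016)^(-3.5450) = 12.628 g.

12.6 g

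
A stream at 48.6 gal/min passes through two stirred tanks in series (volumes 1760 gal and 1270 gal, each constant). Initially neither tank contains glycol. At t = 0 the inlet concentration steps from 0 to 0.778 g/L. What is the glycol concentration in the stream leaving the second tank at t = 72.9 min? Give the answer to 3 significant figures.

0.529 g/L

Species balance on tank i: dCᵢ/dt = (Cᵢ₋₁ − Cᵢ)/τᵢ with τᵢ = Vᵢ/Q.
τ₁ = 1760/48.6 = 36.214 min; τ₂ = 1270/48.6 = 26.132 min.
Solving the cascade with C₁(0)=C₂(0)=0 gives C₂(t) = C_in[1 − (τ₁ e^(−t/τ₁) − τ₂ e^(−t/τ₂))/(τ₁ − τ₂)].
At t = 72.9: e^(−t/τ₁) = 0.13358, e^(−t/τ₂) = 0.061439.
C₂ = 0.778·[1 − (36.214·0.13358 − 26.132·0.061439)/(10.082)] = 0.778·0.67943 = 0.52860 g/L.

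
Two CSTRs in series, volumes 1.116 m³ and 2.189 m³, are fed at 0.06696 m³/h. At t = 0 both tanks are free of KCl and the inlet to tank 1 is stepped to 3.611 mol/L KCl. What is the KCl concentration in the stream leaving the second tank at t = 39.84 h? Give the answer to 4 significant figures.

Each tank obeys Vᵢ dCᵢ/dt = Q(Cᵢ₋₁ − Cᵢ), so τᵢ = Vᵢ/Q.
τ₁ = 1.116/0.06696 = 16.6667 h; τ₂ = 2.189/0.06696 = 32.6912 h.
Solving the cascade with C₁(0)=C₂(0)=0 gives C₂(t) = C_in[1 − (τ₁ e^(−t/τ₁) − τ₂ e^(−t/τ₂))/(τ₁ − τ₂)].
At t = 39.84: e^(−t/τ₁) = 0.0915930, e^(−t/τ₂) = 0.295621.
C₂ = 3.611·[1 − (16.6667·0.0915930 − 32.6912·0.295621)/(-16.0245)] = 3.611·0.492175 = 1.77725 mol/L.

1.777 mol/L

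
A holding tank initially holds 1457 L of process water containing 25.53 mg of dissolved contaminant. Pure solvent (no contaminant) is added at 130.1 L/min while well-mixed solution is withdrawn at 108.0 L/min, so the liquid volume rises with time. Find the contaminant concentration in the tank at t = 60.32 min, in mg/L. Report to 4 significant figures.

Total volume: dV/dt = Q_in − Q_out = 22.1000 L/min, so V(t) = 1457 + 22.1000 t and V(60.32) = 2790.07 L.
Species balance (pure solvent in): dm/dt = −Q_out · m/V(t).
Separate: dm/m = −Q_out dt/V(t) ⇒ ln(m/m₀) = −(Q_out/(Q_in−Q_out)) ln(V/V₀).
m = m₀ (V₀/V)^(Q_out/(Q_in−Q_out)) = 25.53 × (1457/2790.07)^(4.88688) = 1.06706 mg.
C = m/V = 1.06706/2790.07 = 0.000382450 mg/L.

0.0003824 mg/L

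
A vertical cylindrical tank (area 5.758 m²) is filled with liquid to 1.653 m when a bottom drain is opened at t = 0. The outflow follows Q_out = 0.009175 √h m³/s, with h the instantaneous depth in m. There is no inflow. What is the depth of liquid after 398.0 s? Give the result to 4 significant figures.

0.9382 m

With no inflow, A dh/dt = −0.009175 √h.
Separate and integrate: 2(√h − √h₀) = −(0.009175/A) t.
√h = √1.653 − 0.009175·398.0/(2·5.758) = 1.28569 − 0.317094 = 0.968597.
h = 0.968597² = 0.938180 m.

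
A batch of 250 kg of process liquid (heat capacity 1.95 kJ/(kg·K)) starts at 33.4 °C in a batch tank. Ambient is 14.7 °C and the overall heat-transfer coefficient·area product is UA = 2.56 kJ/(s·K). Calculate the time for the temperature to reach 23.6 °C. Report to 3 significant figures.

141 s

First-law balance (no shaft work): M c_p dT/dt = −UA(T − T_amb).
τ = M c_p/UA = 190.43 s; T_ss = T_amb = 14.700 °C.
T(t) = T_ss + (T₀ − T_ss)e^(−t/τ); set T = 23.6:
t = −τ ln[(T − T_ss)/(T₀ − T_ss)] = −190.43 · ln(0.47594) = 141.39 s.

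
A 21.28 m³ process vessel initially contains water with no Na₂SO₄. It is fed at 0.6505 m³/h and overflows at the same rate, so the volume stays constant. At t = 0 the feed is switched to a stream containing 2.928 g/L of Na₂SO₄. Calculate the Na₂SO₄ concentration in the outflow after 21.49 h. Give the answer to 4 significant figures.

1.410 g/L

Species balance on the tank: V dC/dt = Q(C_in − C).
Rewrite as dC/dt + C/τ = C_in/τ, τ = V/Q = 32.7133 h.
Integrating: C(t) = C_in + (C₀ − C_in) e^(−t/τ).
C(21.49) = 2.928 + (0 − 2.928)·e^(−21.49/32.7133) = 2.928 + (-2.92800)·0.518446 = 1.40999 g/L.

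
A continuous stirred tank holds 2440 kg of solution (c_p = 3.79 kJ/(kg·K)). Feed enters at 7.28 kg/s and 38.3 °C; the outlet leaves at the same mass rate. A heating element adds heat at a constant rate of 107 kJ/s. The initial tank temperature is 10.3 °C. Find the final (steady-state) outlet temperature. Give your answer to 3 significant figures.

First-law balance (no shaft work): M c_p dT/dt = ṁ c_p (T_in − T) + 107.
At steady state dT/dt = 0 ⇒ T_ss = T_in + Q̇/(ṁ c_p) = 38.3 + 107/(7.28·3.79) = 42.178 °C.

42.2 °C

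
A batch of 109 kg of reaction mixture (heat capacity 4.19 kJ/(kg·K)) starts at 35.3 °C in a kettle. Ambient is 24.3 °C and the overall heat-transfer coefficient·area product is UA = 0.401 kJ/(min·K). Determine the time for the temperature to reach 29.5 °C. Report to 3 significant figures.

853 min

M c_p dT/dt = −UA(T − T_amb).
τ = M c_p/UA = 1138.9 min; T_ss = T_amb = 24.300 °C.
T(t) = T_ss + (T₀ − T_ss)e^(−t/τ); set T = 29.5:
t = −τ ln[(T − T_ss)/(T₀ − T_ss)] = −1138.9 · ln(0.47273) = 853.33 min.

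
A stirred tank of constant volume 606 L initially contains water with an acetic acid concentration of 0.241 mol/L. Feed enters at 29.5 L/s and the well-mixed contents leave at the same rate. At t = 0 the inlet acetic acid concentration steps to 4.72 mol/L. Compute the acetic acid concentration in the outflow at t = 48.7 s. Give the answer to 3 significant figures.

Species balance on the tank: V dC/dt = Q(C_in − C).
Time constant τ = V/Q = 606/29.5 = 20.542 s.
Integrating: C(t) = C_in + (C₀ − C_in) e^(−t/τ).
C(48.7) = 4.72 + (0.241 − 4.72)·e^(−48.7/20.542) = 4.72 + (-4.4790)·0.093414 = 4.3016 mol/L.

4.30 mol/L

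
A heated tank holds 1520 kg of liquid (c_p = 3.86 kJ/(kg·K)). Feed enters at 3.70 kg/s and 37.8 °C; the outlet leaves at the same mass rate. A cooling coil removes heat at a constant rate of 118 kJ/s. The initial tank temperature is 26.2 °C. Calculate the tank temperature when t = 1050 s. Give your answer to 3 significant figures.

29.3 °C

Energy balance: M c_p dT/dt = ṁ c_p (T_in − T) − 118.
τ = M/ṁ = 410.81 s; T_ss = T_in − Q̇/(ṁ c_p) = 37.8 − 118/(3.70·3.86) = 29.538 °C.
Solution: T(t) = T_ss + (T₀ − T_ss) e^(−t/τ).
T(1050) = 29.538 + (-3.3379)·e^(−1050/410.81) = 29.538 + (-3.3379)·0.077621 = 29.279 °C.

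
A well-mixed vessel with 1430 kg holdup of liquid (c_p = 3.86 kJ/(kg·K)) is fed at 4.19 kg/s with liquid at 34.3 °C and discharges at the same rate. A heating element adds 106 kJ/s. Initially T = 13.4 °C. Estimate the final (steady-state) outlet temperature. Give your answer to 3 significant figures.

40.9 °C

Unsteady energy balance on the tank contents: M c_p dT/dt = ṁ c_p (T_in − T) + 106.
At steady state dT/dt = 0 ⇒ T_ss = T_in + Q̇/(ṁ c_p) = 34.3 + 106/(4.19·3.86) = 40.854 °C.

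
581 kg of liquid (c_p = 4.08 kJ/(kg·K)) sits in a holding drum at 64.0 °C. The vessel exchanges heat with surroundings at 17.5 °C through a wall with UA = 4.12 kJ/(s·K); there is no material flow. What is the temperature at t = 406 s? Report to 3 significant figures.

Lumped-capacitance energy balance: M c_p dT/dt = UA(T_amb − T).
dT/dt = (T_ss − T)/τ with T_ss = T_amb = 17.500 °C, τ = M c_p/UA = 581·4.08/4.12 = 575.36 s.
Integrating: T(t) = T_ss + (T₀ − T_ss) e^(−t/τ).
T(406) = 17.500 + (46.500)·0.49379 = 40.461 °C.

40.5 °C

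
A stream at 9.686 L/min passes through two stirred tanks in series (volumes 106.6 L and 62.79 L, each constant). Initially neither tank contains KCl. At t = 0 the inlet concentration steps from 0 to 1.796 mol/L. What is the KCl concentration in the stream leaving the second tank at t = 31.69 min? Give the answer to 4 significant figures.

1.570 mol/L

Time constants: τᵢ = Vᵢ/Q for each well-mixed tank.
τ₁ = 106.6/9.686 = 11.0056 min; τ₂ = 62.79/9.686 = 6.48255 min.
Solving the cascade with C₁(0)=C₂(0)=0 gives C₂(t) = C_in[1 − (τ₁ e^(−t/τ₁) − τ₂ e^(−t/τ₂))/(τ₁ − τ₂)].
At t = 31.69: e^(−t/τ₁) = 0.0561657, e^(−t/τ₂) = 0.00753266.
C₂ = 1.796·[1 − (11.0056·0.0561657 − 6.48255·0.00753266)/(4.52302)] = 1.796·0.874132 = 1.56994 mol/L.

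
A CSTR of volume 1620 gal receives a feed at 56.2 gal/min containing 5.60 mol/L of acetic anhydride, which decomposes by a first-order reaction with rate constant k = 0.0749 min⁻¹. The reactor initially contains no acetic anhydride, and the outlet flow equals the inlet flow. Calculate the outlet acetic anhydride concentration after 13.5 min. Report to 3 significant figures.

Accumulation = in − out − consumed: V dC/dt = Q C_in − Q C − k V C.
This is linear with rate a = Q/V + k = 0.10959 min⁻¹.
C_ss = Q C_in/(Q + kV) = 1.7727 mol/L; C(t) = C_ss + (C₀ − C_ss) e^(−a t).
C(13.5) = 1.7727 + (-1.7727)·e^(−0.10959·13.5) = 1.7727 + (-1.7727)·0.22776 = 1.3690 mol/L.

1.37 mol/L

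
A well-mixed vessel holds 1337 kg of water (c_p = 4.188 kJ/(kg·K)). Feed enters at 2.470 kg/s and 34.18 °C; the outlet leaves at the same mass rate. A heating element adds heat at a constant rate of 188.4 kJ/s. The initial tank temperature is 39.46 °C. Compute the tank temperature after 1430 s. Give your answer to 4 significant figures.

51.47 °C

M c_p dT/dt = ṁ c_p (T_in − T) + Q̇.
τ = M/ṁ = 541.296 s; T_ss = T_in + Q̇/(ṁ c_p) = 34.18 + 188.4/(2.470·4.188) = 52.3928 °C.
Solution: T(t) = T_ss + (T₀ − T_ss) e^(−t/τ).
T(1430) = 52.3928 + (-12.9328)·e^(−1430/541.296) = 52.3928 + (-12.9328)·0.0712322 = 51.4716 °C.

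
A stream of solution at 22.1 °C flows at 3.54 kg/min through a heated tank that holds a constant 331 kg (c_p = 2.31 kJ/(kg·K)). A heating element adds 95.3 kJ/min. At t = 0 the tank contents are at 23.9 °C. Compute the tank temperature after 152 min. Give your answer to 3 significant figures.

31.8 °C

Energy balance: M c_p dT/dt = ṁ c_p (T_in − T) + 95.3.
τ = M/ṁ = 93.503 min; T_ss = T_in + Q̇/(ṁ c_p) = 22.1 + 95.3/(3.54·2.31) = 33.754 °C.
T approaches T_ss exponentially: T(t) = T_ss + (T₀ − T_ss) e^(−t/τ).
T(152) = 33.754 + (-9.8541)·e^(−152/93.503) = 33.754 + (-9.8541)·0.19679 = 31.815 °C.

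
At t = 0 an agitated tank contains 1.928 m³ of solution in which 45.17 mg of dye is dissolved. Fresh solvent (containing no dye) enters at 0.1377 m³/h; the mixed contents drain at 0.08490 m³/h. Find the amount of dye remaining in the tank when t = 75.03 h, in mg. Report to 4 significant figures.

7.499 mg

Let m(t) be the amount of dye. Volume: V(t) = V₀ + (Q_in − Q_out) t = 1.928 + 0.0528000 t; V(75.03) = 5.88958 m³.
No dye enters, so dm/dt = −Q_out · (m/V).
dm/m = −Q_out dt/(V₀ + 0.0528000 t); integrating gives ln(m/m₀) = −(Q_out/(Q_in−Q_out)) ln(V/V₀).
m = m₀ (V₀/V)^(Q_out/(Q_in−Q_out)) = 45.17 × (1.928/5.88958)^(1.60795) = 7.49943 mg.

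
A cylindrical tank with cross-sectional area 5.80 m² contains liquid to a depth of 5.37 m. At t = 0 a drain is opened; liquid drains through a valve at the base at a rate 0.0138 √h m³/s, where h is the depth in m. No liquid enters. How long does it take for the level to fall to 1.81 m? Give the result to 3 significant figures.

With no inflow, A dh/dt = −0.0138 √h.
This is separable: 2 d(√h)/dt = −0.0138/A, so √h = √h₀ − (0.0138/(2A)) t.
t = 2A(√h₀ − √h)/0.0138 = 2·5.80·(√5.37 − √1.81)/0.0138
  = 11.600 × (2.3173 − 1.3454) / 0.0138 = 817.01 s.

817 s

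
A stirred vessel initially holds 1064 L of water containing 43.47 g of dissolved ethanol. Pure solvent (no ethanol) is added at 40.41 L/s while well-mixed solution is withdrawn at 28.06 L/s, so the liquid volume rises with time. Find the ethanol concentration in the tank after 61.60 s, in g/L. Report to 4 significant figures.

Let m(t) be the amount of ethanol. Volume: V(t) = V₀ + (Q_in − Q_out) t = 1064 + 12.3500 t; V(61.60) = 1824.76 L.
Species balance (pure solvent in): dm/dt = −Q_out · m/V(t).
dm/m = −Q_out dt/(V₀ + 12.3500 t); integrating gives ln(m/m₀) = −(Q_out/(Q_in−Q_out)) ln(V/V₀).
m = m₀ (V₀/V)^(Q_out/(Q_in−Q_out)) = 43.47 × (1064/1824.76)^(2.27206) = 12.7622 g.
C = m/V = 12.7622/1824.76 = 0.00699392 g/L.

0.006994 g/L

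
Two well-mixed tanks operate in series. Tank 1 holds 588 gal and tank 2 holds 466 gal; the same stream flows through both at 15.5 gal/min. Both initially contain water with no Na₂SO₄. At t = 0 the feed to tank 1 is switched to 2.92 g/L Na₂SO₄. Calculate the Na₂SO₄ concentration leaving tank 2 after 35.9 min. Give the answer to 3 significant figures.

0.837 g/L

Each tank obeys Vᵢ dCᵢ/dt = Q(Cᵢ₋₁ − Cᵢ), so τᵢ = Vᵢ/Q.
τ₁ = 588/15.5 = 37.935 min; τ₂ = 466/15.5 = 30.065 min.
Tank 1: C₁ = C_in(1 − e^(−t/τ₁)). Tank 2 (τ₁ ≠ τ₂): C₂ = C_in[1 − (τ₁ e^(−t/τ₁) − τ₂ e^(−t/τ₂))/(τ₁ − τ₂)].
At t = 35.9: e^(−t/τ₁) = 0.38816, e^(−t/τ₂) = 0.30298.
C₂ = 2.92·[1 − (37.935·0.38816 − 30.065·0.30298)/(7.8710)] = 2.92·0.28648 = 0.83652 g/L.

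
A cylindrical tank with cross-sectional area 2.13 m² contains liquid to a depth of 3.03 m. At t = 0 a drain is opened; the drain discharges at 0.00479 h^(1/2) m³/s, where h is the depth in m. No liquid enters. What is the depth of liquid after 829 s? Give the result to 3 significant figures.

0.654 m

With no inflow, A dh/dt = −0.00479 √h.
Separate and integrate: 2(√h − √h₀) = −(0.00479/A) t.
√h = √3.03 − 0.00479·829/(2·2.13) = 1.7407 − 0.93214 = 0.80855.
h = 0.80855² = 0.65375 m.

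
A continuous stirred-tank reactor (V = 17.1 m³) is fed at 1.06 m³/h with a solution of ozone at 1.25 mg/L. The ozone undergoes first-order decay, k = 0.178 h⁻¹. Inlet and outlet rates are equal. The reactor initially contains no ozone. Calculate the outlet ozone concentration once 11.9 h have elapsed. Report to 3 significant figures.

0.304 mg/L

Species balance: V dC/dt = Q C_in − Q C − k V C.
dC/dt = (Q/V) C_in − (Q/V + k) C; effective rate a = Q/V + k = 0.061988 + 0.178 = 0.23999 h⁻¹.
C_ss = Q C_in/(Q + kV) = 0.32287 mg/L; C(t) = C_ss + (C₀ − C_ss) e^(−a t).
C(11.9) = 0.32287 + (-0.32287)·e^(−0.23999·11.9) = 0.32287 + (-0.32287)·0.057506 = 0.30430 mg/L.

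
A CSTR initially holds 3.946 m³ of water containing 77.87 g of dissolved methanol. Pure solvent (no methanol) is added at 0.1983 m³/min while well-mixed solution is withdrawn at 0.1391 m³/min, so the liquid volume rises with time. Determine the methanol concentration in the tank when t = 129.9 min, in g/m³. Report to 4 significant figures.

Total volume: dV/dt = Q_in − Q_out = 0.0592000 m³/min, so V(t) = 3.946 + 0.0592000 t and V(129.9) = 11.6361 m³.
No methanol enters, so dm/dt = −Q_out · (m/V).
Separate: dm/m = −Q_out dt/V(t) ⇒ ln(m/m₀) = −(Q_out/(Q_in−Q_out)) ln(V/V₀).
m = m₀ (V₀/V)^(Q_out/(Q_in−Q_out)) = 77.87 × (3.946/11.6361)^(2.34966) = 6.13553 g.
C = m/V = 6.13553/11.6361 = 0.527285 g/m³.

0.5273 g/m³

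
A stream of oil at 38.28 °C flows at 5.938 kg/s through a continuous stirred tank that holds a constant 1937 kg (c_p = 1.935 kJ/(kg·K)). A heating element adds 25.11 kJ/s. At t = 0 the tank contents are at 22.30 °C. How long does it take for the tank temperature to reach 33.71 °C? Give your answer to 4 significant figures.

M c_p dT/dt = ṁ c_p (T_in − T) + Q̇.
τ = M/ṁ = 326.204 s; T_ss = T_in + Q̇/(ṁ c_p) = 40.4654 °C.
T(t) = T_ss + (T₀ − T_ss) e^(−t/τ). Set T = 33.71:
e^(−t/τ) = (33.71 − 40.4654)/(22.30 − 40.4654) = 0.371882
t = −326.204 · ln(0.371882) = 322.674 s.

322.7 s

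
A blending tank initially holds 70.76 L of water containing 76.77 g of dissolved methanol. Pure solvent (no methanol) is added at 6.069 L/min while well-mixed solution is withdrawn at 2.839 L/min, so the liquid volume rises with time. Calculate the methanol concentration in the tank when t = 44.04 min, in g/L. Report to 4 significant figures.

Let m(t) be the amount of methanol. Volume: V(t) = V₀ + (Q_in − Q_out) t = 70.76 + 3.23000 t; V(44.04) = 213.009 L.
Solute balance: dm/dt = 0 − Q_out C = −Q_out m/V(t).
Separate: dm/m = −Q_out dt/V(t) ⇒ ln(m/m₀) = −(Q_out/(Q_in−Q_out)) ln(V/V₀).
m = m₀ (V₀/V)^(Q_out/(Q_in−Q_out)) = 76.77 × (70.76/213.009)^(0.878947) = 29.1419 g.
C = m/V = 29.1419/213.009 = 0.136811 g/L.

0.1368 g/L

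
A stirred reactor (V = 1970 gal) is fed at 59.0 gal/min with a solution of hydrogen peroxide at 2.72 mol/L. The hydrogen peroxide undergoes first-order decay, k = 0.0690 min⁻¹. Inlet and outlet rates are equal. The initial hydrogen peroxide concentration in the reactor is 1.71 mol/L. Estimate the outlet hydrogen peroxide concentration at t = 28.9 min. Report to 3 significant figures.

Accumulation = in − out − consumed: V dC/dt = Q C_in − Q C − k V C.
This is linear with rate a = Q/V + k = 0.098949 min⁻¹.
C_ss = Q C_in/(Q + kV) = 0.82327 mol/L; C(t) = C_ss + (C₀ − C_ss) e^(−a t).
C(28.9) = 0.82327 + (0.88673)·e^(−0.098949·28.9) = 0.82327 + (0.88673)·0.057290 = 0.87407 mol/L.

0.874 mol/L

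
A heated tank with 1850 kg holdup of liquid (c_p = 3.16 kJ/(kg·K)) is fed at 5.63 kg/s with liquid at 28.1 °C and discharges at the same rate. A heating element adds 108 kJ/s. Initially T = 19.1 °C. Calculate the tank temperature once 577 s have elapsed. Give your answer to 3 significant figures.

31.6 °C

Unsteady energy balance on the tank contents: M c_p dT/dt = ṁ c_p (T_in − T) + 108.
Rearrange: dT/dt = (T_ss − T)/τ with τ = M/ṁ = 328.60 s and T_ss = T_in + Q̇/(ṁ c_p) = 34.171 °C.
T approaches T_ss exponentially: T(t) = T_ss + (T₀ − T_ss) e^(−t/τ).
T(577) = 34.171 + (-15.071)·e^(−577/328.60) = 34.171 + (-15.071)·0.17274 = 31.567 °C.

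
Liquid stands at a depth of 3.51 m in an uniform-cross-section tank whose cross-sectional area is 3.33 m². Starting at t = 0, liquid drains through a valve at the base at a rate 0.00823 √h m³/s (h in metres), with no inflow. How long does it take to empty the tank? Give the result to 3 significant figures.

A dh/dt = −Q_out = −0.00823 √h.
This is separable: 2 d(√h)/dt = −0.00823/A, so √h = √h₀ − (0.00823/(2A)) t.
Set h = 0: 2√h₀ = (0.00823/A) t_empty ⇒ t_empty = 2A√h₀/0.00823.
t_empty = 2·3.33·√3.51/0.00823 = 6.6600·1.8735/0.00823 = 1516.1 s.

1520 s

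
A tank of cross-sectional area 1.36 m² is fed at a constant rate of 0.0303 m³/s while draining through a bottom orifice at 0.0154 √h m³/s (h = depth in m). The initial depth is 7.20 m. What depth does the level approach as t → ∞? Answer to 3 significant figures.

3.87 m

A dh/dt = Q_in − 0.0154 √h. Steady state requires inflow = outflow:
Q_in = 0.0154 √h_ss ⇒ √h_ss = 0.0303/0.0154 = 1.9675.
h_ss = 1.9675² = 3.8712 m. (Since h₀ = 7.20 m > h_ss, the level will fall toward this value.)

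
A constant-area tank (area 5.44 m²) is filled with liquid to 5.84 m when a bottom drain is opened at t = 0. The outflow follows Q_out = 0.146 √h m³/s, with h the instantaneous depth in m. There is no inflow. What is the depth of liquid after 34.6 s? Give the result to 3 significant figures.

Volume balance on the tank: A dh/dt = −0.146 √h.
Separate and integrate: 2(√h − √h₀) = −(0.146/A) t.
√h = √5.84 − 0.146·34.6/(2·5.44) = 2.4166 − 0.46430 = 1.9523.
h = 1.9523² = 3.8115 m.

3.81 m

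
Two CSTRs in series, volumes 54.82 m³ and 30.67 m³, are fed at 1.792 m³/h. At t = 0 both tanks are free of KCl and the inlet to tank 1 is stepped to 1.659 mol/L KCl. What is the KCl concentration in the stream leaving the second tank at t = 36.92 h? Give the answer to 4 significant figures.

0.7762 mol/L

Time constants: τᵢ = Vᵢ/Q for each well-mixed tank.
τ₁ = 54.82/1.792 = 30.5915 h; τ₂ = 30.67/1.792 = 17.1150 h.
Tank 1: C₁ = C_in(1 − e^(−t/τ₁)). Tank 2 (τ₁ ≠ τ₂): C₂ = C_in[1 − (τ₁ e^(−t/τ₁) − τ₂ e^(−t/τ₂))/(τ₁ − τ₂)].
At t = 36.92: e^(−t/τ₁) = 0.299132, e^(−t/τ₂) = 0.115651.
C₂ = 1.659·[1 − (30.5915·0.299132 − 17.1150·0.115651)/(13.4766)] = 1.659·0.467851 = 0.776165 mol/L.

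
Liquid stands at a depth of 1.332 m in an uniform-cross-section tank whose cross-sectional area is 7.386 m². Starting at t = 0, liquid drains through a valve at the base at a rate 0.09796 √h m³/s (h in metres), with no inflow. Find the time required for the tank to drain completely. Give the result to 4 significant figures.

174.0 s

With no inflow, A dh/dt = −0.09796 √h.
This is separable: 2 d(√h)/dt = −0.09796/A, so √h = √h₀ − (0.09796/(2A)) t.
Tank is empty when √h = 0: t_empty = 2A√h₀/0.09796.
t_empty = 2·7.386·√1.332/0.09796 = 14.7720·1.15412/0.09796 = 174.037 s.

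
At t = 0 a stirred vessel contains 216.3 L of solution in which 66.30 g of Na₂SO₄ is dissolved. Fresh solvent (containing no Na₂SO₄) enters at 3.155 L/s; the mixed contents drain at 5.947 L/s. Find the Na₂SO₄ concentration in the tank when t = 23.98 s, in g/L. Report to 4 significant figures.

0.2017 g/L

Let m(t) be the amount of Na₂SO₄. Volume: V(t) = V₀ + (Q_in − Q_out) t = 216.3 − 2.79200 t; V(23.98) = 149.348 L.
Species balance (pure solvent in): dm/dt = −Q_out · m/V(t).
dm/m = −Q_out dt/(V₀ − 2.79200 t); integrating gives ln(m/m₀) = −(Q_out/(Q_in−Q_out)) ln(V/V₀).
m = m₀ (V₀/V)^(Q_out/(Q_in−Q_out)) = 66.30 × (216.3/149.348)^(-2.13001) = 30.1221 g.
C = m/V = 30.1221/149.348 = 0.201691 g/L.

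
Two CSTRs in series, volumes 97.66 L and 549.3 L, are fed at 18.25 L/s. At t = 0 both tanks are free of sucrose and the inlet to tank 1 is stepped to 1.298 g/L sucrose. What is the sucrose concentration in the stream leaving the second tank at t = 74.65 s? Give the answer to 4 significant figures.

1.166 g/L

Time constants: τᵢ = Vᵢ/Q for each well-mixed tank.
τ₁ = 97.66/18.25 = 5.35123 s; τ₂ = 549.3/18.25 = 30.0986 s.
Tank 1: C₁ = C_in(1 − e^(−t/τ₁)). Tank 2 (τ₁ ≠ τ₂): C₂ = C_in[1 − (τ₁ e^(−t/τ₁) − τ₂ e^(−t/τ₂))/(τ₁ − τ₂)].
At t = 74.65: e^(−t/τ₁) = 8.74113e-07, e^(−t/τ₂) = 0.0837282.
C₂ = 1.298·[1 − (5.35123·8.74113e-07 − 30.0986·0.0837282)/(-24.7474)] = 1.298·0.898167 = 1.16582 g/L.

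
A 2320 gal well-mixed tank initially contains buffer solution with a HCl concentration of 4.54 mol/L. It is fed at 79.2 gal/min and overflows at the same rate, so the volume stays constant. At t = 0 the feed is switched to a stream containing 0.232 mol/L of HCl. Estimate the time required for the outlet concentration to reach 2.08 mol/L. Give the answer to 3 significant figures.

Unsteady species balance (constant V, well mixed): V dC/dt = Q(C_in − C), so τ = V/Q = 29.293 min.
C(t) = C_in + (C₀ − C_in) e^(−t/τ). Set C = 2.08 and solve for t:
e^(−t/τ) = (C − C_in)/(C₀ − C_in) = (2.08 − 0.232)/(4.54 − 0.232) = 0.42897
t = −τ ln(…) = 29.293 × 0.84637 = 24.793 min.

24.8 min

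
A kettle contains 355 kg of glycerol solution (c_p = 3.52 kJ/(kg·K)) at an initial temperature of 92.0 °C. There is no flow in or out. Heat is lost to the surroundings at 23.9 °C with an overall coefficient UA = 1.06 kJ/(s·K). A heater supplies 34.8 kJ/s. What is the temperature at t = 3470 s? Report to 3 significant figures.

58.6 °C

Lumped-capacitance energy balance: M c_p dT/dt = UA(T_amb − T) + Q̇.
dT/dt = (T_ss − T)/τ with T_ss = T_amb + Q̇/UA = 23.9 + 34.8/1.06 = 56.730 °C, τ = M c_p/UA = 355·3.52/1.06 = 1178.9 s.
Integrating: T(t) = T_ss + (T₀ − T_ss) e^(−t/τ).
T(3470) = 56.730 + (35.270)·0.052681 = 58.588 °C.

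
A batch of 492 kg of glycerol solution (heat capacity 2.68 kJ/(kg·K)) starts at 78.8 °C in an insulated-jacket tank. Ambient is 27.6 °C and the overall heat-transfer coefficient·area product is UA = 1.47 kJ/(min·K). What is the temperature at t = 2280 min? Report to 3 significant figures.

Lumped-capacitance energy balance: M c_p dT/dt = UA(T_amb − T).
dT/dt = (T_ss − T)/τ with T_ss = T_amb = 27.600 °C, τ = M c_p/UA = 492·2.68/1.47 = 896.98 min.
Solution: T(t) = T_ss + (T₀ − T_ss) e^(−t/τ).
T(2280) = 27.600 + (51.200)·0.078720 = 31.630 °C.

31.6 °C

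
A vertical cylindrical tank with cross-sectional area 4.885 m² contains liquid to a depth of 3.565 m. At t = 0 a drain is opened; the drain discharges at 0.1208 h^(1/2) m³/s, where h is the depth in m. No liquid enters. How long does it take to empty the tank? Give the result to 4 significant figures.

A dh/dt = −Q_out = −0.1208 √h.
Separate and integrate: 2(√h − √h₀) = −(0.1208/A) t.
Tank is empty when √h = 0: t_empty = 2A√h₀/0.1208.
t_empty = 2·4.885·√3.565/0.1208 = 9.77000·1.88812/0.1208 = 152.706 s.

152.7 s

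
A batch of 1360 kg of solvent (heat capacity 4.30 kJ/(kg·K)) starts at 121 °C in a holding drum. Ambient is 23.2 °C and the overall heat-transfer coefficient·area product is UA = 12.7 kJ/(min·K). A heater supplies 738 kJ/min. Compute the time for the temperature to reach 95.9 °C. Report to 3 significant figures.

461 min

M c_p dT/dt = −UA(T − T_amb) + Q̇.
τ = M c_p/UA = 460.47 min; T_ss = T_amb + Q̇/UA = 23.2 + 738/12.7 = 81.310 °C.
T(t) = T_ss + (T₀ − T_ss)e^(−t/τ); set T = 95.9:
t = −τ ln[(T − T_ss)/(T₀ − T_ss)] = −460.47 · ln(0.36760) = 460.83 min.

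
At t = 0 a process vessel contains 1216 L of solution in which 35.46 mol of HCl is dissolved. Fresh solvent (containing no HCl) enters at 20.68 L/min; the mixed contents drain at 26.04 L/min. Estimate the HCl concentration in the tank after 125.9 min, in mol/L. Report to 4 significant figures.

Total volume: dV/dt = Q_in − Q_out = -5.36000 L/min, so V(t) = 1216 − 5.36000 t and V(125.9) = 541.176 L.
No HCl enters, so dm/dt = −Q_out · (m/V).
dm/m = −Q_out dt/(V₀ − 5.36000 t); integrating gives ln(m/m₀) = −(Q_out/(Q_in−Q_out)) ln(V/V₀).
m = m₀ (V₀/V)^(Q_out/(Q_in−Q_out)) = 35.46 × (1216/541.176)^(-4.85821) = 0.694411 mol.
C = m/V = 0.694411/541.176 = 0.00128315 mol/L.

0.001283 mol/L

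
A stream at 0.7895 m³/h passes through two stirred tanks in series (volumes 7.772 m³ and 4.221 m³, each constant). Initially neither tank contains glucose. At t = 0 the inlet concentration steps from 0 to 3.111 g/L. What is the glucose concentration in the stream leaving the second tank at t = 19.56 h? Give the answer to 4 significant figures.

2.273 g/L

Species balance on tank i: dCᵢ/dt = (Cᵢ₋₁ − Cᵢ)/τᵢ with τᵢ = Vᵢ/Q.
τ₁ = 7.772/0.7895 = 9.84421 h; τ₂ = 4.221/0.7895 = 5.34642 h.
Solving the cascade with C₁(0)=C₂(0)=0 gives C₂(t) = C_in[1 − (τ₁ e^(−t/τ₁) − τ₂ e^(−t/τ₂))/(τ₁ − τ₂)].
At t = 19.56: e^(−t/τ₁) = 0.137112, e^(−t/τ₂) = 0.0257706.
C₂ = 3.111·[1 − (9.84421·0.137112 − 5.34642·0.0257706)/(4.49778)] = 3.111·0.730538 = 2.27270 g/L.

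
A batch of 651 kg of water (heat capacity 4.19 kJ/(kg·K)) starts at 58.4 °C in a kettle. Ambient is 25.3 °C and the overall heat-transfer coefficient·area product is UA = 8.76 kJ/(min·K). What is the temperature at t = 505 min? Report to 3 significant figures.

31.8 °C

Lumped-capacitance energy balance: M c_p dT/dt = UA(T_amb − T).
dT/dt = (T_ss − T)/τ with T_ss = T_amb = 25.300 °C, τ = M c_p/UA = 651·4.19/8.76 = 311.38 min.
Solution: T(t) = T_ss + (T₀ − T_ss) e^(−t/τ).
T(505) = 25.300 + (33.100)·0.19754 = 31.839 °C.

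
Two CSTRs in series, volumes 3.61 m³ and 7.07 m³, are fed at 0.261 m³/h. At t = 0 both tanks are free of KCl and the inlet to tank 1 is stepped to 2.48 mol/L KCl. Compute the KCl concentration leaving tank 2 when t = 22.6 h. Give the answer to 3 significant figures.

0.785 mol/L

Species balance on tank i: dCᵢ/dt = (Cᵢ₋₁ − Cᵢ)/τᵢ with τᵢ = Vᵢ/Q.
τ₁ = 3.61/0.261 = 13.831 h; τ₂ = 7.07/0.261 = 27.088 h.
Solving the cascade with C₁(0)=C₂(0)=0 gives C₂(t) = C_in[1 − (τ₁ e^(−t/τ₁) − τ₂ e^(−t/τ₂))/(τ₁ − τ₂)].
At t = 22.6: e^(−t/τ₁) = 0.19515, e^(−t/τ₂) = 0.43417.
C₂ = 2.48·[1 − (13.831·0.19515 − 27.088·0.43417)/(-13.257)] = 2.48·0.31645 = 0.78479 mol/L.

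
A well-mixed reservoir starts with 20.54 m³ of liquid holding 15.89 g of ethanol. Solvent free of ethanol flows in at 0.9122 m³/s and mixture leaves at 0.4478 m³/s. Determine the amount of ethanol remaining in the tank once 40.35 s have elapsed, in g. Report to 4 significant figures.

8.504 g

Total volume: dV/dt = Q_in − Q_out = 0.464400 m³/s, so V(t) = 20.54 + 0.464400 t and V(40.35) = 39.2785 m³.
No ethanol enters, so dm/dt = −Q_out · (m/V).
dm/m = −Q_out dt/(V₀ + 0.464400 t); integrating gives ln(m/m₀) = −(Q_out/(Q_in−Q_out)) ln(V/V₀).
m = m₀ (V₀/V)^(Q_out/(Q_in−Q_out)) = 15.89 × (20.54/39.2785)^(0.964255) = 8.50419 g.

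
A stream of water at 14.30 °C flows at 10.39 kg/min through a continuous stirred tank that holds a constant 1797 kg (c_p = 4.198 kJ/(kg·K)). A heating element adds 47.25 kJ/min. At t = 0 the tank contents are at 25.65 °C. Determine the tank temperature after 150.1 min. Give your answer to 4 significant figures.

M c_p dT/dt = ṁ c_p (T_in − T) + Q̇.
Rearrange: dT/dt = (T_ss − T)/τ with τ = M/ṁ = 172.955 min and T_ss = T_in + Q̇/(ṁ c_p) = 15.3833 °C.
This is linear first-order; T(t) = T_ss + (T₀ − T_ss) e^(−t/τ).
T(150.1) = 15.3833 + (10.2667)·e^(−150.1/172.955) = 15.3833 + (10.2667)·0.419850 = 19.6938 °C.

19.69 °C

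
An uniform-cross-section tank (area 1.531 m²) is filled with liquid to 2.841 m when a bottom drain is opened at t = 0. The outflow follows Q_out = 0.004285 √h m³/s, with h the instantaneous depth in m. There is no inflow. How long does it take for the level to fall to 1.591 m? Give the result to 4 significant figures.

Mass balance (ρ constant): A dh/dt = −0.004285 √h.
Separate and integrate: 2(√h − √h₀) = −(0.004285/A) t.
t = 2A(√h₀ − √h)/0.004285 = 2·1.531·(√2.841 − √1.591)/0.004285
  = 3.06200 × (1.68553 − 1.26135) / 0.004285 = 303.112 s.

303.1 s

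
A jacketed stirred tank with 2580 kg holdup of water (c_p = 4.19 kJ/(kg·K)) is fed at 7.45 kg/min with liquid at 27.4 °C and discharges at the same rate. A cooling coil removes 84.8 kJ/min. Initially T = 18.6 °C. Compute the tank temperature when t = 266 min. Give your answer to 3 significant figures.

21.9 °C

M c_p dT/dt = ṁ c_p (T_in − T) − Q̇.
τ = M/ṁ = 346.31 min; T_ss = T_in − Q̇/(ṁ c_p) = 27.4 − 84.8/(7.45·4.19) = 24.683 °C.
Solution: T(t) = T_ss + (T₀ − T_ss) e^(−t/τ).
T(266) = 24.683 + (-6.0834)·e^(−266/346.31) = 24.683 + (-6.0834)·0.46389 = 21.861 °C.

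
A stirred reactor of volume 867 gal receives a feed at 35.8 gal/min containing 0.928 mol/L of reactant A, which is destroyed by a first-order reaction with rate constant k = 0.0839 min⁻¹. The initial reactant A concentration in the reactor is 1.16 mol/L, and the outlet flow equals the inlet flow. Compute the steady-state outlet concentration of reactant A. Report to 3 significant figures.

0.306 mol/L

Species balance: V dC/dt = Q C_in − Q C − k V C.
Steady state (dC/dt = 0): C_ss = Q C_in/(Q + kV) = C_in/(1 + kV/Q).
C_ss = 35.8·0.928/(35.8 + 0.0839·867) = 33.222/108.54 = 0.30608 mol/L.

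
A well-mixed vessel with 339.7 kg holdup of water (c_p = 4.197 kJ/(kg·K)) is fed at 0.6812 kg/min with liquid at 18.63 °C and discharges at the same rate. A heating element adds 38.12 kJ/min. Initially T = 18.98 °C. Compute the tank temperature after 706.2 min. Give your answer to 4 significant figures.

28.81 °C

Heat balance on the well-mixed liquid: M c_p dT/dt = ṁ c_p (T_in − T) + 38.12.
τ = M/ṁ = 498.679 min; T_ss = T_in + Q̇/(ṁ c_p) = 18.63 + 38.12/(0.6812·4.197) = 31.9634 °C.
Integrating: T(t) = T_ss + (T₀ − T_ss) e^(−t/τ).
T(706.2) = 31.9634 + (-12.9834)·e^(−706.2/498.679) = 31.9634 + (-12.9834)·0.242648 = 28.8130 °C.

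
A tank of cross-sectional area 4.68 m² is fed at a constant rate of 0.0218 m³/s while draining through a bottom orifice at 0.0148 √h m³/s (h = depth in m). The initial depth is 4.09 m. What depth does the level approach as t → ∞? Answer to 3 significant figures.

Unsteady balance on liquid volume: A dh/dt = Q_in − 0.0148 √h. At steady state dh/dt = 0:
Q_in = 0.0148 √h_ss ⇒ √h_ss = 0.0218/0.0148 = 1.4730.
h_ss = 1.4730² = 2.1696 m. (Since h₀ = 4.09 m > h_ss, the level will fall toward this value.)

2.17 m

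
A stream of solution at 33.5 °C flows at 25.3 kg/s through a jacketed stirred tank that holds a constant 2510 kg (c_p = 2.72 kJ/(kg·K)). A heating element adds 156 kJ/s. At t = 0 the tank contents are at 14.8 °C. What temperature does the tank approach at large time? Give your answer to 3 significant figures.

Heat balance on the well-mixed liquid: M c_p dT/dt = ṁ c_p (T_in − T) + 156.
At steady state dT/dt = 0 ⇒ T_ss = T_in + Q̇/(ṁ c_p) = 33.5 + 156/(25.3·2.72) = 35.767 °C.

35.8 °C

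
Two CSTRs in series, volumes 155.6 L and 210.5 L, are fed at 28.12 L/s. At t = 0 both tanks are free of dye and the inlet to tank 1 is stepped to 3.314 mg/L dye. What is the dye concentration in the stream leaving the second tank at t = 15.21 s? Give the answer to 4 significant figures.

Each tank obeys Vᵢ dCᵢ/dt = Q(Cᵢ₋₁ − Cᵢ), so τᵢ = Vᵢ/Q.
τ₁ = 155.6/28.12 = 5.53343 s; τ₂ = 210.5/28.12 = 7.48578 s.
Tank 1: C₁ = C_in(1 − e^(−t/τ₁)). Tank 2 (τ₁ ≠ τ₂): C₂ = C_in[1 − (τ₁ e^(−t/τ₁) − τ₂ e^(−t/τ₂))/(τ₁ − τ₂)].
At t = 15.21: e^(−t/τ₁) = 0.0640079, e^(−t/τ₂) = 0.131092.
C₂ = 3.314·[1 − (5.53343·0.0640079 − 7.48578·0.131092)/(-1.95235)] = 3.314·0.678774 = 2.24946 mg/L.

2.249 mg/L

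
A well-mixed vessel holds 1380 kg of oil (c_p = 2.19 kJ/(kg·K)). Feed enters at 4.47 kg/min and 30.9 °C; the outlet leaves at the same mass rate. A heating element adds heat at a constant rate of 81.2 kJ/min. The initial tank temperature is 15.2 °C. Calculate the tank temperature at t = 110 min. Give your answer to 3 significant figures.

M c_p dT/dt = ṁ c_p (T_in − T) + Q̇.
τ = M/ṁ = 308.72 min; T_ss = T_in + Q̇/(ṁ c_p) = 30.9 + 81.2/(4.47·2.19) = 39.195 °C.
T approaches T_ss exponentially: T(t) = T_ss + (T₀ − T_ss) e^(−t/τ).
T(110) = 39.195 + (-23.995)·e^(−110/308.72) = 39.195 + (-23.995)·0.70026 = 22.392 °C.

22.4 °C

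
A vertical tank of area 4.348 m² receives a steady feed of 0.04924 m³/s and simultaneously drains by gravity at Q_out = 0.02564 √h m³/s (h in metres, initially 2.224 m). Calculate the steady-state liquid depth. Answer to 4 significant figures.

3.688 m

A dh/dt = Q_in − 0.02564 √h. Steady state requires inflow = outflow:
Q_in = 0.02564 √h_ss ⇒ √h_ss = 0.04924/0.02564 = 1.92044.
h_ss = 1.92044² = 3.68808 m. (Since h₀ = 2.224 m < h_ss, the level will rise toward this value.)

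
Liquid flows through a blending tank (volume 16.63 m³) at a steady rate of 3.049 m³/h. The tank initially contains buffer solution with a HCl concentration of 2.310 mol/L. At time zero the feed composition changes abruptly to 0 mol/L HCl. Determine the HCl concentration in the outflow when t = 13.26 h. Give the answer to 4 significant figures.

Unsteady species balance (constant V, well mixed): V dC/dt = Q(C_in − C).
Rewrite as dC/dt + C/τ = C_in/τ, τ = V/Q = 5.45425 h.
C approaches C_in exponentially: C(t) = C_in + (C₀ − C_in) e^(−t/τ).
C(13.26) = 0 + (2.310 − 0)·e^(−13.26/5.45425) = 0 + (2.31000)·0.0879372 = 0.203135 mol/L.

0.2031 mol/L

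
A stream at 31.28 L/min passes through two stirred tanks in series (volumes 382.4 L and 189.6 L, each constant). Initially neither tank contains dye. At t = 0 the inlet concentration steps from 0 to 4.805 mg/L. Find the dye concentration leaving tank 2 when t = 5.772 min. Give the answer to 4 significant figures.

Time constants: τᵢ = Vᵢ/Q for each well-mixed tank.
τ₁ = 382.4/31.28 = 12.2251 min; τ₂ = 189.6/31.28 = 6.06138 min.
Solving the cascade with C₁(0)=C₂(0)=0 gives C₂(t) = C_in[1 − (τ₁ e^(−t/τ₁) − τ₂ e^(−t/τ₂))/(τ₁ − τ₂)].
At t = 5.772: e^(−t/τ₁) = 0.623663, e^(−t/τ₂) = 0.385869.
C₂ = 4.805·[1 − (12.2251·0.623663 − 6.06138·0.385869)/(6.16368)] = 4.805·0.142489 = 0.684660 mg/L.

0.6847 mg/L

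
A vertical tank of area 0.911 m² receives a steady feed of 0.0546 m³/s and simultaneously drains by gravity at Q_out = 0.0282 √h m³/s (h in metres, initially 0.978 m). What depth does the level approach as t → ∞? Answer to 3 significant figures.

A dh/dt = Q_in − 0.0282 √h. Steady state requires inflow = outflow:
Q_in = 0.0282 √h_ss ⇒ √h_ss = 0.0546/0.0282 = 1.9362.
h_ss = 1.9362² = 3.7488 m. (Since h₀ = 0.978 m < h_ss, the level will rise toward this value.)

3.75 m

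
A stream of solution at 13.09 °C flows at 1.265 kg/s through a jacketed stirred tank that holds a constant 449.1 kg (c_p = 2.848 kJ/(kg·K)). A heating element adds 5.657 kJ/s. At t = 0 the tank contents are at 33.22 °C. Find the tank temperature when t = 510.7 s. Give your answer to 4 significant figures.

M c_p dT/dt = ṁ c_p (T_in − T) + Q̇.
Rearrange: dT/dt = (T_ss − T)/τ with τ = M/ṁ = 355.020 s and T_ss = T_in + Q̇/(ṁ c_p) = 14.6602 °C.
Integrating: T(t) = T_ss + (T₀ − T_ss) e^(−t/τ).
T(510.7) = 14.6602 + (18.5598)·e^(−510.7/355.020) = 14.6602 + (18.5598)·0.237281 = 19.0641 °C.

19.06 °C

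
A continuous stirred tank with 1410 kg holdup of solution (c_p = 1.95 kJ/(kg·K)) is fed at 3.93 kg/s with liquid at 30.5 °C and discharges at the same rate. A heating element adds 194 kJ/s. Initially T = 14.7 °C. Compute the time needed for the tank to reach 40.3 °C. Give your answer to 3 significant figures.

M c_p dT/dt = ṁ c_p (T_in − T) + Q̇.
τ = M/ṁ = 358.78 s; T_ss = T_in + Q̇/(ṁ c_p) = 55.815 °C.
T(t) = T_ss + (T₀ − T_ss) e^(−t/τ). Set T = 40.3:
e^(−t/τ) = (40.3 − 55.815)/(14.7 − 55.815) = 0.37735
t = −358.78 · ln(0.37735) = 349.66 s.

350 s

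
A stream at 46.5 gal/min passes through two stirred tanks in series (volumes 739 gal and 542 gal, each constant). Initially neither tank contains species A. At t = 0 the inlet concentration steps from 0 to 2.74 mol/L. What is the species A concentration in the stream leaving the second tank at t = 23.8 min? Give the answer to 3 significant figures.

Each tank obeys Vᵢ dCᵢ/dt = Q(Cᵢ₋₁ − Cᵢ), so τᵢ = Vᵢ/Q.
τ₁ = 739/46.5 = 15.892 min; τ₂ = 542/46.5 = 11.656 min.
Tank 1: C₁ = C_in(1 − e^(−t/τ₁)). Tank 2 (τ₁ ≠ τ₂): C₂ = C_in[1 − (τ₁ e^(−t/τ₁) − τ₂ e^(−t/τ₂))/(τ₁ − τ₂)].
At t = 23.8: e^(−t/τ₁) = 0.22367, e^(−t/τ₂) = 0.12978.
C₂ = 2.74·[1 − (15.892·0.22367 − 11.656·0.12978)/(4.2366)] = 2.74·0.51801 = 1.4193 mol/L.

1.42 mol/L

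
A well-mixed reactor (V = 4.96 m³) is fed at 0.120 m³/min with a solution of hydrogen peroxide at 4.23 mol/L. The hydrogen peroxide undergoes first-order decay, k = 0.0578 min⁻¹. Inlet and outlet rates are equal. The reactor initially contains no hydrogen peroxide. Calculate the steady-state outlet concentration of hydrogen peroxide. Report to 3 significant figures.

Species balance: V dC/dt = Q C_in − Q C − k V C.
Steady state (dC/dt = 0): C_ss = Q C_in/(Q + kV) = C_in/(1 + kV/Q).
C_ss = 0.120·4.23/(0.120 + 0.0578·4.96) = 0.50760/0.40669 = 1.2481 mol/L.

1.25 mol/L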